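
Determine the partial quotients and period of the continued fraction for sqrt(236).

Write x_i = (sqrt(236) + m_i)/d_i with (m_0, d_0) = (0, 1). a_0 = floor(sqrt(236)) = 15, since 15^2 = 225 <= 236 < 256 = 16^2.
Iterate m_{i+1} = d_i*a_i - m_i, d_{i+1} = (236 - m_{i+1}^2)/d_i, a_{i+1} = floor((a_0 + m_{i+1})/d_{i+1}):
  m_1 = 1*15 - 0 = 15, d_1 = (236 - 15^2)/1 = 11/1 = 11, a_1 = floor((15 + 15)/11) = 2.
  m_2 = 11*2 - 15 = 7, d_2 = (236 - 7^2)/11 = 187/11 = 17, a_2 = floor((15 + 7)/17) = 1.
  m_3 = 17*1 - 7 = 10, d_3 = (236 - 10^2)/17 = 136/17 = 8, a_3 = floor((15 + 10)/8) = 3.
  m_4 = 8*3 - 10 = 14, d_4 = (236 - 14^2)/8 = 40/8 = 5, a_4 = floor((15 + 14)/5) = 5.
  m_5 = 5*5 - 14 = 11, d_5 = (236 - 11^2)/5 = 115/5 = 23, a_5 = floor((15 + 11)/23) = 1.
  m_6 = 23*1 - 11 = 12, d_6 = (236 - 12^2)/23 = 92/23 = 4, a_6 = floor((15 + 12)/4) = 6.
  m_7 = 4*6 - 12 = 12, d_7 = (236 - 12^2)/4 = 92/4 = 23, a_7 = floor((15 + 12)/23) = 1.
  m_8 = 23*1 - 12 = 11, d_8 = (236 - 11^2)/23 = 115/23 = 5, a_8 = floor((15 + 11)/5) = 5.
  m_9 = 5*5 - 11 = 14, d_9 = (236 - 14^2)/5 = 40/5 = 8, a_9 = floor((15 + 14)/8) = 3.
  m_10 = 8*3 - 14 = 10, d_10 = (236 - 10^2)/8 = 136/8 = 17, a_10 = floor((15 + 10)/17) = 1.
  m_11 = 17*1 - 10 = 7, d_11 = (236 - 7^2)/17 = 187/17 = 11, a_11 = floor((15 + 7)/11) = 2.
  m_12 = 11*2 - 7 = 15, d_12 = (236 - 15^2)/11 = 11/11 = 1, a_12 = floor((15 + 15)/1) = 30.
  m_13 = 1*30 - 15 = 15, d_13 = (236 - 15^2)/1 = 11/1 = 11: (m_13, d_13) = (m_1, d_1) = (15, 11), so from here the quotients repeat a_1, ..., a_12; the period length is 12.
Hence the expansion of sqrt(236) is a_0 = 15 followed by the repeating block 2, 1, 3, 5, 1, 6, 1, 5, 3, 1, 2, 30 (period 12).

[15; (2, 1, 3, 5, 1, 6, 1, 5, 3, 1, 2, 30)]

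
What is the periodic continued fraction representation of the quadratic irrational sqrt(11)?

Write x_i = (sqrt(11) + m_i)/d_i with (m_0, d_0) = (0, 1). a_0 = floor(sqrt(11)) = 3, since 3^2 = 9 <= 11 < 16 = 4^2.
Iterate m_{i+1} = d_i*a_i - m_i, d_{i+1} = (11 - m_{i+1}^2)/d_i, a_{i+1} = floor((a_0 + m_{i+1})/d_{i+1}):
  m_1 = 1*3 - 0 = 3, d_1 = (11 - 3^2)/1 = 2/1 = 2, a_1 = floor((3 + 3)/2) = 3.
  m_2 = 2*3 - 3 = 3, d_2 = (11 - 3^2)/2 = 2/2 = 1, a_2 = floor((3 + 3)/1) = 6.
  m_3 = 1*6 - 3 = 3, d_3 = (11 - 3^2)/1 = 2/1 = 2: (m_3, d_3) = (m_1, d_1) = (3, 2), so from here the quotients repeat a_1, a_2; the period length is 2.
Hence the expansion of sqrt(11) is a_0 = 3 followed by the repeating block 3, 6 (period 2).

[3; (3, 6)]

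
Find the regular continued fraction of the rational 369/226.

Run the Euclidean algorithm on 369 and 226; the successive quotients are the partial quotients a_0, a_1, ... (each step inverts the fractional part left over by the previous one):
  369 = 1*226 + 143, so a_0 = 1.
  226 = 1*143 + 83, so a_1 = 1.
  143 = 1*83 + 60, so a_2 = 1.
  83 = 1*60 + 23, so a_3 = 1.
  60 = 2*23 + 14, so a_4 = 2.
  23 = 1*14 + 9, so a_5 = 1.
  14 = 1*9 + 5, so a_6 = 1.
  9 = 1*5 + 4, so a_7 = 1.
  5 = 1*4 + 1, so a_8 = 1.
  4 = 4*1 + 0, so a_9 = 4.
The remainder reaches 0 after 10 divisions, so the expansion has 10 partial quotients, read off in order.

[1; 1, 1, 1, 2, 1, 1, 1, 1, 4]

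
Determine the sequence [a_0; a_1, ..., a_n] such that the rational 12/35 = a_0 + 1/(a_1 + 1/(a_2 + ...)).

[0; 2, 1, 11]

Run the Euclidean algorithm on 12 and 35; the successive quotients are the partial quotients a_0, a_1, ... (each step inverts the fractional part left over by the previous one):
  12 = 0*35 + 12, so a_0 = 0.
  35 = 2*12 + 11, so a_1 = 2.
  12 = 1*11 + 1, so a_2 = 1.
  11 = 11*1 + 0, so a_3 = 11.
The remainder reaches 0 after 4 divisions, so the expansion has 4 partial quotients, read off in order.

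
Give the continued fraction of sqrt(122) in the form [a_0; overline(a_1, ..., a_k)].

Write x_i = (sqrt(122) + m_i)/d_i with (m_0, d_0) = (0, 1). a_0 = floor(sqrt(122)) = 11, since 11^2 = 121 <= 122 < 144 = 12^2.
Iterate m_{i+1} = d_i*a_i - m_i, d_{i+1} = (122 - m_{i+1}^2)/d_i, a_{i+1} = floor((a_0 + m_{i+1})/d_{i+1}):
  m_1 = 1*11 - 0 = 11, d_1 = (122 - 11^2)/1 = 1/1 = 1, a_1 = floor((11 + 11)/1) = 22.
  m_2 = 1*22 - 11 = 11, d_2 = (122 - 11^2)/1 = 1/1 = 1: (m_2, d_2) = (m_1, d_1) = (11, 1), so from here the quotient a_1 repeats; the period length is 1.
Hence the expansion of sqrt(122) is a_0 = 11 followed by the repeating block 22 (period 1).

[11; overline(22)]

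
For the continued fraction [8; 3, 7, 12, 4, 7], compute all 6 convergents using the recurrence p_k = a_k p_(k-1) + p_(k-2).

Using the convergent recurrence p_i = a_i*p_{i-1} + p_{i-2}, q_i = a_i*q_{i-1} + q_{i-2} with p_{-2}=0, p_{-1}=1, q_{-2}=1, q_{-1}=0:
  i=0: a_0=8, p_0 = 8*1 + 0 = 8, q_0 = 8*0 + 1 = 1.
  i=1: a_1=3, p_1 = 3*8 + 1 = 25, q_1 = 3*1 + 0 = 3.
  i=2: a_2=7, p_2 = 7*25 + 8 = 183, q_2 = 7*3 + 1 = 22.
  i=3: a_3=12, p_3 = 12*183 + 25 = 2221, q_3 = 12*22 + 3 = 267.
  i=4: a_4=4, p_4 = 4*2221 + 183 = 9067, q_4 = 4*267 + 22 = 1090.
  i=5: a_5=7, p_5 = 7*9067 + 2221 = 65690, q_5 = 7*1090 + 267 = 7897.

8/1, 25/3, 183/22, 2221/267, 9067/1090, 65690/7897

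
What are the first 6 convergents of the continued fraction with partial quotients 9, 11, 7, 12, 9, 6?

Using the convergent recurrence p_i = a_i*p_{i-1} + p_{i-2}, q_i = a_i*q_{i-1} + q_{i-2} with p_{-2}=0, p_{-1}=1, q_{-2}=1, q_{-1}=0:
  i=0: a_0=9, p_0 = 9*1 + 0 = 9, q_0 = 9*0 + 1 = 1.
  i=1: a_1=11, p_1 = 11*9 + 1 = 100, q_1 = 11*1 + 0 = 11.
  i=2: a_2=7, p_2 = 7*100 + 9 = 709, q_2 = 7*11 + 1 = 78.
  i=3: a_3=12, p_3 = 12*709 + 100 = 8608, q_3 = 12*78 + 11 = 947.
  i=4: a_4=9, p_4 = 9*8608 + 709 = 78181, q_4 = 9*947 + 78 = 8601.
  i=5: a_5=6, p_5 = 6*78181 + 8608 = 477694, q_5 = 6*8601 + 947 = 52553.

9/1, 100/11, 709/78, 8608/947, 78181/8601, 477694/52553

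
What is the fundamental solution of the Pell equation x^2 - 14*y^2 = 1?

(x, y) = (15, 4)

First expand sqrt(14) as a continued fraction. With x_i = (sqrt(14) + m_i)/d_i and (m_0, d_0) = (0, 1): a_0 = floor(sqrt(14)) = 3, since 3^2 = 9 <= 14 < 16 = 4^2.
Iterate m_{i+1} = d_i*a_i - m_i, d_{i+1} = (14 - m_{i+1}^2)/d_i, a_{i+1} = floor((a_0 + m_{i+1})/d_{i+1}):
  m_1 = 1*3 - 0 = 3, d_1 = (14 - 3^2)/1 = 5/1 = 5, a_1 = floor((3 + 3)/5) = 1.
  m_2 = 5*1 - 3 = 2, d_2 = (14 - 2^2)/5 = 10/5 = 2, a_2 = floor((3 + 2)/2) = 2.
  m_3 = 2*2 - 2 = 2, d_3 = (14 - 2^2)/2 = 10/2 = 5, a_3 = floor((3 + 2)/5) = 1.
  m_4 = 5*1 - 2 = 3, d_4 = (14 - 3^2)/5 = 5/5 = 1, a_4 = floor((3 + 3)/1) = 6.
  m_5 = 1*6 - 3 = 3, d_5 = (14 - 3^2)/1 = 5/1 = 5: (m_5, d_5) = (m_1, d_1) = (3, 5), so from here the quotients repeat a_1, ..., a_4; the period length is 4.
So sqrt(14) = [3; (1, 2, 1, 6)] with period length k = 4.
k is even, so the fundamental solution of x^2 - 14y^2 = 1 is (p_{k-1}, q_{k-1}) = (p_3, q_3); compute convergents through index 3.
Convergents (p_i = a_i*p_{i-1} + p_{i-2}, q_i = a_i*q_{i-1} + q_{i-2} with p_{-2}=0, p_{-1}=1, q_{-2}=1, q_{-1}=0):
  i=0: a_0=3, p_0 = 3*1 + 0 = 3, q_0 = 3*0 + 1 = 1.
  i=1: a_1=1, p_1 = 1*3 + 1 = 4, q_1 = 1*1 + 0 = 1.
  i=2: a_2=2, p_2 = 2*4 + 3 = 11, q_2 = 2*1 + 1 = 3.
  i=3: a_3=1, p_3 = 1*11 + 4 = 15, q_3 = 1*3 + 1 = 4.
Check: 15^2 - 14*4^2 = 225 - 224 = 1, so (x, y) = (15, 4) solves the equation, and by the theorem it is the least positive solution.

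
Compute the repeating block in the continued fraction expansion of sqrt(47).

Write x_i = (sqrt(47) + m_i)/d_i with (m_0, d_0) = (0, 1). a_0 = floor(sqrt(47)) = 6, since 6^2 = 36 <= 47 < 49 = 7^2.
Iterate m_{i+1} = d_i*a_i - m_i, d_{i+1} = (47 - m_{i+1}^2)/d_i, a_{i+1} = floor((a_0 + m_{i+1})/d_{i+1}):
  m_1 = 1*6 - 0 = 6, d_1 = (47 - 6^2)/1 = 11/1 = 11, a_1 = floor((6 + 6)/11) = 1.
  m_2 = 11*1 - 6 = 5, d_2 = (47 - 5^2)/11 = 22/11 = 2, a_2 = floor((6 + 5)/2) = 5.
  m_3 = 2*5 - 5 = 5, d_3 = (47 - 5^2)/2 = 22/2 = 11, a_3 = floor((6 + 5)/11) = 1.
  m_4 = 11*1 - 5 = 6, d_4 = (47 - 6^2)/11 = 11/11 = 1, a_4 = floor((6 + 6)/1) = 12.
  m_5 = 1*12 - 6 = 6, d_5 = (47 - 6^2)/1 = 11/1 = 11: (m_5, d_5) = (m_1, d_1) = (6, 11), so from here the quotients repeat a_1, ..., a_4; the period length is 4.
Hence the expansion of sqrt(47) is a_0 = 6 followed by the repeating block 1, 5, 1, 12 (period 4).

[6; (1, 5, 1, 12)]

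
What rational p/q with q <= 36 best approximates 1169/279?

Expand x = 1169/279 as a continued fraction with the Euclidean algorithm:
  1169 = 4*279 + 53, so a_0 = 4.
  279 = 5*53 + 14, so a_1 = 5.
  53 = 3*14 + 11, so a_2 = 3.
  14 = 1*11 + 3, so a_3 = 1.
  11 = 3*3 + 2, so a_4 = 3.
  3 = 1*2 + 1, so a_5 = 1.
  2 = 2*1 + 0, so a_6 = 2.
so x = [4; 5, 3, 1, 3, 1, 2].
Convergents (p_i = a_i*p_{i-1} + p_{i-2}, q_i = a_i*q_{i-1} + q_{i-2} with p_{-2}=0, p_{-1}=1, q_{-2}=1, q_{-1}=0), until the denominator exceeds 36:
  i=0: a_0=4, p_0 = 4*1 + 0 = 4, q_0 = 4*0 + 1 = 1.
  i=1: a_1=5, p_1 = 5*4 + 1 = 21, q_1 = 5*1 + 0 = 5.
  i=2: a_2=3, p_2 = 3*21 + 4 = 67, q_2 = 3*5 + 1 = 16.
  i=3: a_3=1, p_3 = 1*67 + 21 = 88, q_3 = 1*16 + 5 = 21.
  i=4: a_4=3, p_4 = 3*88 + 67 = 331, q_4 = 3*21 + 16 = 79.
q_4 = 79 > 36, so the last convergent with denominator <= 36 is p_3/q_3 = 88/21.
The closest fraction with denominator <= 36 is either p_3/q_3 or the intermediate fraction (k*p_3 + p_2)/(k*q_3 + q_2) with the largest k >= 1 whose denominator stays <= 36; these approach x as k grows, and every other convergent or intermediate fraction in range is farther away.
Largest k: floor((36 - q_2)/q_3) = floor((36 - 16)/21) = 0.
Since k = 0, no intermediate fraction beyond p_3/q_3 has denominator <= 36, so the convergent 88/21 is the closest (its error is |1169*21 - 88*279|/(279*21) = 3/5859).

88/21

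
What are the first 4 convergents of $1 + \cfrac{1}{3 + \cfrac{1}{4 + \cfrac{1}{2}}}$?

1/1, 4/3, 17/13, 38/29

Using the convergent recurrence p_i = a_i*p_{i-1} + p_{i-2}, q_i = a_i*q_{i-1} + q_{i-2} with p_{-2}=0, p_{-1}=1, q_{-2}=1, q_{-1}=0:
  i=0: a_0=1, p_0 = 1*1 + 0 = 1, q_0 = 1*0 + 1 = 1.
  i=1: a_1=3, p_1 = 3*1 + 1 = 4, q_1 = 3*1 + 0 = 3.
  i=2: a_2=4, p_2 = 4*4 + 1 = 17, q_2 = 4*3 + 1 = 13.
  i=3: a_3=2, p_3 = 2*17 + 4 = 38, q_3 = 2*13 + 3 = 29.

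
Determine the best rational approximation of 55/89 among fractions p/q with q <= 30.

Expand x = 55/89 as a continued fraction with the Euclidean algorithm:
  55 = 0*89 + 55, so a_0 = 0.
  89 = 1*55 + 34, so a_1 = 1.
  55 = 1*34 + 21, so a_2 = 1.
  34 = 1*21 + 13, so a_3 = 1.
  21 = 1*13 + 8, so a_4 = 1.
  13 = 1*8 + 5, so a_5 = 1.
  8 = 1*5 + 3, so a_6 = 1.
  5 = 1*3 + 2, so a_7 = 1.
  3 = 1*2 + 1, so a_8 = 1.
  2 = 2*1 + 0, so a_9 = 2.
so x = [0; 1, 1, 1, 1, 1, 1, 1, 1, 2].
Convergents (p_i = a_i*p_{i-1} + p_{i-2}, q_i = a_i*q_{i-1} + q_{i-2} with p_{-2}=0, p_{-1}=1, q_{-2}=1, q_{-1}=0), until the denominator exceeds 30:
  i=0: a_0=0, p_0 = 0*1 + 0 = 0, q_0 = 0*0 + 1 = 1.
  i=1: a_1=1, p_1 = 1*0 + 1 = 1, q_1 = 1*1 + 0 = 1.
  i=2: a_2=1, p_2 = 1*1 + 0 = 1, q_2 = 1*1 + 1 = 2.
  i=3: a_3=1, p_3 = 1*1 + 1 = 2, q_3 = 1*2 + 1 = 3.
  i=4: a_4=1, p_4 = 1*2 + 1 = 3, q_4 = 1*3 + 2 = 5.
  i=5: a_5=1, p_5 = 1*3 + 2 = 5, q_5 = 1*5 + 3 = 8.
  i=6: a_6=1, p_6 = 1*5 + 3 = 8, q_6 = 1*8 + 5 = 13.
  i=7: a_7=1, p_7 = 1*8 + 5 = 13, q_7 = 1*13 + 8 = 21.
  i=8: a_8=1, p_8 = 1*13 + 8 = 21, q_8 = 1*21 + 13 = 34.
q_8 = 34 > 30, so the last convergent with denominator <= 30 is p_7/q_7 = 13/21.
The closest fraction with denominator <= 30 is either p_7/q_7 or the intermediate fraction (k*p_7 + p_6)/(k*q_7 + q_6) with the largest k >= 1 whose denominator stays <= 30; these approach x as k grows, and every other convergent or intermediate fraction in range is farther away.
Largest k: floor((30 - q_6)/q_7) = floor((30 - 13)/21) = 0.
Since k = 0, no intermediate fraction beyond p_7/q_7 has denominator <= 30, so the convergent 13/21 is the closest (its error is |55*21 - 13*89|/(89*21) = 2/1869).

13/21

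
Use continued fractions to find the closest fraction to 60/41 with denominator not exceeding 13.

19/13

Expand x = 60/41 as a continued fraction with the Euclidean algorithm:
  60 = 1*41 + 19, so a_0 = 1.
  41 = 2*19 + 3, so a_1 = 2.
  19 = 6*3 + 1, so a_2 = 6.
  3 = 3*1 + 0, so a_3 = 3.
so x = [1; 2, 6, 3].
Convergents (p_i = a_i*p_{i-1} + p_{i-2}, q_i = a_i*q_{i-1} + q_{i-2} with p_{-2}=0, p_{-1}=1, q_{-2}=1, q_{-1}=0), until the denominator exceeds 13:
  i=0: a_0=1, p_0 = 1*1 + 0 = 1, q_0 = 1*0 + 1 = 1.
  i=1: a_1=2, p_1 = 2*1 + 1 = 3, q_1 = 2*1 + 0 = 2.
  i=2: a_2=6, p_2 = 6*3 + 1 = 19, q_2 = 6*2 + 1 = 13.
  i=3: a_3=3, p_3 = 3*19 + 3 = 60, q_3 = 3*13 + 2 = 41.
q_3 = 41 > 13, so the last convergent with denominator <= 13 is p_2/q_2 = 19/13.
The closest fraction with denominator <= 13 is either p_2/q_2 or the intermediate fraction (k*p_2 + p_1)/(k*q_2 + q_1) with the largest k >= 1 whose denominator stays <= 13; these approach x as k grows, and every other convergent or intermediate fraction in range is farther away.
Largest k: floor((13 - q_1)/q_2) = floor((13 - 2)/13) = 0.
Since k = 0, no intermediate fraction beyond p_2/q_2 has denominator <= 13, so the convergent 19/13 is the closest (its error is |60*13 - 19*41|/(41*13) = 1/533).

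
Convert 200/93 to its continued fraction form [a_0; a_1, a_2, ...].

[2; 6, 1, 1, 1, 4]

Run the Euclidean algorithm on 200 and 93; the successive quotients are the partial quotients a_0, a_1, ... (each step inverts the fractional part left over by the previous one):
  200 = 2*93 + 14, so a_0 = 2.
  93 = 6*14 + 9, so a_1 = 6.
  14 = 1*9 + 5, so a_2 = 1.
  9 = 1*5 + 4, so a_3 = 1.
  5 = 1*4 + 1, so a_4 = 1.
  4 = 4*1 + 0, so a_5 = 4.
The remainder reaches 0 after 6 divisions, so the expansion has 6 partial quotients, read off in order.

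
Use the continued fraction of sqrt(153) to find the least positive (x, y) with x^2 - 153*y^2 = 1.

First expand sqrt(153) as a continued fraction. With x_i = (sqrt(153) + m_i)/d_i and (m_0, d_0) = (0, 1): a_0 = floor(sqrt(153)) = 12, since 12^2 = 144 <= 153 < 169 = 13^2.
Iterate m_{i+1} = d_i*a_i - m_i, d_{i+1} = (153 - m_{i+1}^2)/d_i, a_{i+1} = floor((a_0 + m_{i+1})/d_{i+1}):
  m_1 = 1*12 - 0 = 12, d_1 = (153 - 12^2)/1 = 9/1 = 9, a_1 = floor((12 + 12)/9) = 2.
  m_2 = 9*2 - 12 = 6, d_2 = (153 - 6^2)/9 = 117/9 = 13, a_2 = floor((12 + 6)/13) = 1.
  m_3 = 13*1 - 6 = 7, d_3 = (153 - 7^2)/13 = 104/13 = 8, a_3 = floor((12 + 7)/8) = 2.
  m_4 = 8*2 - 7 = 9, d_4 = (153 - 9^2)/8 = 72/8 = 9, a_4 = floor((12 + 9)/9) = 2.
  m_5 = 9*2 - 9 = 9, d_5 = (153 - 9^2)/9 = 72/9 = 8, a_5 = floor((12 + 9)/8) = 2.
  m_6 = 8*2 - 9 = 7, d_6 = (153 - 7^2)/8 = 104/8 = 13, a_6 = floor((12 + 7)/13) = 1.
  m_7 = 13*1 - 7 = 6, d_7 = (153 - 6^2)/13 = 117/13 = 9, a_7 = floor((12 + 6)/9) = 2.
  m_8 = 9*2 - 6 = 12, d_8 = (153 - 12^2)/9 = 9/9 = 1, a_8 = floor((12 + 12)/1) = 24.
  m_9 = 1*24 - 12 = 12, d_9 = (153 - 12^2)/1 = 9/1 = 9: (m_9, d_9) = (m_1, d_1) = (12, 9), so from here the quotients repeat a_1, ..., a_8; the period length is 8.
So sqrt(153) = [12; (2, 1, 2, 2, 2, 1, 2, 24)] with period length k = 8.
k is even, so the fundamental solution of x^2 - 153y^2 = 1 is (p_{k-1}, q_{k-1}) = (p_7, q_7); compute convergents through index 7.
Convergents (p_i = a_i*p_{i-1} + p_{i-2}, q_i = a_i*q_{i-1} + q_{i-2} with p_{-2}=0, p_{-1}=1, q_{-2}=1, q_{-1}=0):
  i=0: a_0=12, p_0 = 12*1 + 0 = 12, q_0 = 12*0 + 1 = 1.
  i=1: a_1=2, p_1 = 2*12 + 1 = 25, q_1 = 2*1 + 0 = 2.
  i=2: a_2=1, p_2 = 1*25 + 12 = 37, q_2 = 1*2 + 1 = 3.
  i=3: a_3=2, p_3 = 2*37 + 25 = 99, q_3 = 2*3 + 2 = 8.
  i=4: a_4=2, p_4 = 2*99 + 37 = 235, q_4 = 2*8 + 3 = 19.
  i=5: a_5=2, p_5 = 2*235 + 99 = 569, q_5 = 2*19 + 8 = 46.
  i=6: a_6=1, p_6 = 1*569 + 235 = 804, q_6 = 1*46 + 19 = 65.
  i=7: a_7=2, p_7 = 2*804 + 569 = 2177, q_7 = 2*65 + 46 = 176.
Check: 2177^2 - 153*176^2 = 4739329 - 4739328 = 1, so (x, y) = (2177, 176) solves the equation, and by the theorem it is the least positive solution.

(x, y) = (2177, 176)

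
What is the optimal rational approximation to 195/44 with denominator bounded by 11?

Expand x = 195/44 as a continued fraction with the Euclidean algorithm:
  195 = 4*44 + 19, so a_0 = 4.
  44 = 2*19 + 6, so a_1 = 2.
  19 = 3*6 + 1, so a_2 = 3.
  6 = 6*1 + 0, so a_3 = 6.
so x = [4; 2, 3, 6].
Convergents (p_i = a_i*p_{i-1} + p_{i-2}, q_i = a_i*q_{i-1} + q_{i-2} with p_{-2}=0, p_{-1}=1, q_{-2}=1, q_{-1}=0), until the denominator exceeds 11:
  i=0: a_0=4, p_0 = 4*1 + 0 = 4, q_0 = 4*0 + 1 = 1.
  i=1: a_1=2, p_1 = 2*4 + 1 = 9, q_1 = 2*1 + 0 = 2.
  i=2: a_2=3, p_2 = 3*9 + 4 = 31, q_2 = 3*2 + 1 = 7.
  i=3: a_3=6, p_3 = 6*31 + 9 = 195, q_3 = 6*7 + 2 = 44.
q_3 = 44 > 11, so the last convergent with denominator <= 11 is p_2/q_2 = 31/7.
The closest fraction with denominator <= 11 is either p_2/q_2 or the intermediate fraction (k*p_2 + p_1)/(k*q_2 + q_1) with the largest k >= 1 whose denominator stays <= 11; these approach x as k grows, and every other convergent or intermediate fraction in range is farther away.
Largest k: floor((11 - q_1)/q_2) = floor((11 - 2)/7) = 1.
That gives (1*31 + 9)/(1*7 + 2) = 40/9.
Compare the errors: |x - 31/7| = |195*7 - 31*44|/(44*7) = 1/308, and |x - 40/9| = |195*9 - 40*44|/(44*9) = 5/396.
Cross-multiplying, 1*396 = 396 < 1540 = 5*308, so 1/308 is smaller: the convergent 31/7 is closer to x than 40/9.

31/7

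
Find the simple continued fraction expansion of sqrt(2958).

Write x_i = (sqrt(2958) + m_i)/d_i with (m_0, d_0) = (0, 1). a_0 = floor(sqrt(2958)) = 54, since 54^2 = 2916 <= 2958 < 3025 = 55^2.
Iterate m_{i+1} = d_i*a_i - m_i, d_{i+1} = (2958 - m_{i+1}^2)/d_i, a_{i+1} = floor((a_0 + m_{i+1})/d_{i+1}):
  m_1 = 1*54 - 0 = 54, d_1 = (2958 - 54^2)/1 = 42/1 = 42, a_1 = floor((54 + 54)/42) = 2.
  m_2 = 42*2 - 54 = 30, d_2 = (2958 - 30^2)/42 = 2058/42 = 49, a_2 = floor((54 + 30)/49) = 1.
  m_3 = 49*1 - 30 = 19, d_3 = (2958 - 19^2)/49 = 2597/49 = 53, a_3 = floor((54 + 19)/53) = 1.
  m_4 = 53*1 - 19 = 34, d_4 = (2958 - 34^2)/53 = 1802/53 = 34, a_4 = floor((54 + 34)/34) = 2.
  m_5 = 34*2 - 34 = 34, d_5 = (2958 - 34^2)/34 = 1802/34 = 53, a_5 = floor((54 + 34)/53) = 1.
  m_6 = 53*1 - 34 = 19, d_6 = (2958 - 19^2)/53 = 2597/53 = 49, a_6 = floor((54 + 19)/49) = 1.
  m_7 = 49*1 - 19 = 30, d_7 = (2958 - 30^2)/49 = 2058/49 = 42, a_7 = floor((54 + 30)/42) = 2.
  m_8 = 42*2 - 30 = 54, d_8 = (2958 - 54^2)/42 = 42/42 = 1, a_8 = floor((54 + 54)/1) = 108.
  m_9 = 1*108 - 54 = 54, d_9 = (2958 - 54^2)/1 = 42/1 = 42: (m_9, d_9) = (m_1, d_1) = (54, 42), so from here the quotients repeat a_1, ..., a_8; the period length is 8.
Hence the expansion of sqrt(2958) is a_0 = 54 followed by the repeating block 2, 1, 1, 2, 1, 1, 2, 108 (period 8).

[54; (2, 1, 1, 2, 1, 1, 2, 108)]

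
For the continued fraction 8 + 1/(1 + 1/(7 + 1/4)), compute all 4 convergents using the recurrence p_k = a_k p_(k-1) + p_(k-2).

8/1, 9/1, 71/8, 293/33

Using the convergent recurrence p_i = a_i*p_{i-1} + p_{i-2}, q_i = a_i*q_{i-1} + q_{i-2} with p_{-2}=0, p_{-1}=1, q_{-2}=1, q_{-1}=0:
  i=0: a_0=8, p_0 = 8*1 + 0 = 8, q_0 = 8*0 + 1 = 1.
  i=1: a_1=1, p_1 = 1*8 + 1 = 9, q_1 = 1*1 + 0 = 1.
  i=2: a_2=7, p_2 = 7*9 + 8 = 71, q_2 = 7*1 + 1 = 8.
  i=3: a_3=4, p_3 = 4*71 + 9 = 293, q_3 = 4*8 + 1 = 33.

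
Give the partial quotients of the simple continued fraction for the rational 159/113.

Run the Euclidean algorithm on 159 and 113; the successive quotients are the partial quotients a_0, a_1, ... (each step inverts the fractional part left over by the previous one):
  159 = 1*113 + 46, so a_0 = 1.
  113 = 2*46 + 21, so a_1 = 2.
  46 = 2*21 + 4, so a_2 = 2.
  21 = 5*4 + 1, so a_3 = 5.
  4 = 4*1 + 0, so a_4 = 4.
The remainder reaches 0 after 5 divisions, so the expansion has 5 partial quotients, read off in order.

[1; 2, 2, 5, 4]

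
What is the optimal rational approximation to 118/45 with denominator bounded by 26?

21/8

Expand x = 118/45 as a continued fraction with the Euclidean algorithm:
  118 = 2*45 + 28, so a_0 = 2.
  45 = 1*28 + 17, so a_1 = 1.
  28 = 1*17 + 11, so a_2 = 1.
  17 = 1*11 + 6, so a_3 = 1.
  11 = 1*6 + 5, so a_4 = 1.
  6 = 1*5 + 1, so a_5 = 1.
  5 = 5*1 + 0, so a_6 = 5.
so x = [2; 1, 1, 1, 1, 1, 5].
Convergents (p_i = a_i*p_{i-1} + p_{i-2}, q_i = a_i*q_{i-1} + q_{i-2} with p_{-2}=0, p_{-1}=1, q_{-2}=1, q_{-1}=0), until the denominator exceeds 26:
  i=0: a_0=2, p_0 = 2*1 + 0 = 2, q_0 = 2*0 + 1 = 1.
  i=1: a_1=1, p_1 = 1*2 + 1 = 3, q_1 = 1*1 + 0 = 1.
  i=2: a_2=1, p_2 = 1*3 + 2 = 5, q_2 = 1*1 + 1 = 2.
  i=3: a_3=1, p_3 = 1*5 + 3 = 8, q_3 = 1*2 + 1 = 3.
  i=4: a_4=1, p_4 = 1*8 + 5 = 13, q_4 = 1*3 + 2 = 5.
  i=5: a_5=1, p_5 = 1*13 + 8 = 21, q_5 = 1*5 + 3 = 8.
  i=6: a_6=5, p_6 = 5*21 + 13 = 118, q_6 = 5*8 + 5 = 45.
q_6 = 45 > 26, so the last convergent with denominator <= 26 is p_5/q_5 = 21/8.
The closest fraction with denominator <= 26 is either p_5/q_5 or the intermediate fraction (k*p_5 + p_4)/(k*q_5 + q_4) with the largest k >= 1 whose denominator stays <= 26; these approach x as k grows, and every other convergent or intermediate fraction in range is farther away.
Largest k: floor((26 - q_4)/q_5) = floor((26 - 5)/8) = 2.
That gives (2*21 + 13)/(2*8 + 5) = 55/21.
Compare the errors: |x - 21/8| = |118*8 - 21*45|/(45*8) = 1/360, and |x - 55/21| = |118*21 - 55*45|/(45*21) = 3/945.
Cross-multiplying, 1*945 = 945 < 1080 = 3*360, so 1/360 is smaller: the convergent 21/8 is closer to x than 55/21.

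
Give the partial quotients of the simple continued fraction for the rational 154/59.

Run the Euclidean algorithm on 154 and 59; the successive quotients are the partial quotients a_0, a_1, ... (each step inverts the fractional part left over by the previous one):
  154 = 2*59 + 36, so a_0 = 2.
  59 = 1*36 + 23, so a_1 = 1.
  36 = 1*23 + 13, so a_2 = 1.
  23 = 1*13 + 10, so a_3 = 1.
  13 = 1*10 + 3, so a_4 = 1.
  10 = 3*3 + 1, so a_5 = 3.
  3 = 3*1 + 0, so a_6 = 3.
The remainder reaches 0 after 7 divisions, so the expansion has 7 partial quotients, read off in order.

[2; 1, 1, 1, 1, 3, 3]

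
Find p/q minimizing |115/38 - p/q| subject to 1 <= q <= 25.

Expand x = 115/38 as a continued fraction with the Euclidean algorithm:
  115 = 3*38 + 1, so a_0 = 3.
  38 = 38*1 + 0, so a_1 = 38.
so x = [3; 38].
Convergents (p_i = a_i*p_{i-1} + p_{i-2}, q_i = a_i*q_{i-1} + q_{i-2} with p_{-2}=0, p_{-1}=1, q_{-2}=1, q_{-1}=0), until the denominator exceeds 25:
  i=0: a_0=3, p_0 = 3*1 + 0 = 3, q_0 = 3*0 + 1 = 1.
  i=1: a_1=38, p_1 = 38*3 + 1 = 115, q_1 = 38*1 + 0 = 38.
q_1 = 38 > 25, so the last convergent with denominator <= 25 is p_0/q_0 = 3/1.
The closest fraction with denominator <= 25 is either p_0/q_0 or the intermediate fraction (k*p_0 + p_{-1})/(k*q_0 + q_{-1}) with the largest k >= 1 whose denominator stays <= 25; these approach x as k grows, and every other convergent or intermediate fraction in range is farther away.
Largest k: floor((25 - q_{-1})/q_0) = floor((25 - 0)/1) = 25 (using the seeds p_{-1} = 1, q_{-1} = 0).
That gives (25*3 + 1)/(25*1 + 0) = 76/25.
Compare the errors: |x - 3/1| = |115*1 - 3*38|/(38*1) = 1/38, and |x - 76/25| = |115*25 - 76*38|/(38*25) = 13/950.
Cross-multiplying, 13*38 = 494 < 950 = 1*950, so 13/950 is smaller: the intermediate fraction 76/25 is closer to x than 3/1.

76/25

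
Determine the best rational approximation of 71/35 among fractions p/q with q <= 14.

Expand x = 71/35 as a continued fraction with the Euclidean algorithm:
  71 = 2*35 + 1, so a_0 = 2.
  35 = 35*1 + 0, so a_1 = 35.
so x = [2; 35].
Convergents (p_i = a_i*p_{i-1} + p_{i-2}, q_i = a_i*q_{i-1} + q_{i-2} with p_{-2}=0, p_{-1}=1, q_{-2}=1, q_{-1}=0), until the denominator exceeds 14:
  i=0: a_0=2, p_0 = 2*1 + 0 = 2, q_0 = 2*0 + 1 = 1.
  i=1: a_1=35, p_1 = 35*2 + 1 = 71, q_1 = 35*1 + 0 = 35.
q_1 = 35 > 14, so the last convergent with denominator <= 14 is p_0/q_0 = 2/1.
The closest fraction with denominator <= 14 is either p_0/q_0 or the intermediate fraction (k*p_0 + p_{-1})/(k*q_0 + q_{-1}) with the largest k >= 1 whose denominator stays <= 14; these approach x as k grows, and every other convergent or intermediate fraction in range is farther away.
Largest k: floor((14 - q_{-1})/q_0) = floor((14 - 0)/1) = 14 (using the seeds p_{-1} = 1, q_{-1} = 0).
That gives (14*2 + 1)/(14*1 + 0) = 29/14.
Compare the errors: |x - 2/1| = |71*1 - 2*35|/(35*1) = 1/35, and |x - 29/14| = |71*14 - 29*35|/(35*14) = 21/490.
Cross-multiplying, 1*490 = 490 < 735 = 21*35, so 1/35 is smaller: the convergent 2/1 is closer to x than 29/14.

2/1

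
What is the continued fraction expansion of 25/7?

[3; 1, 1, 3]

Run the Euclidean algorithm on 25 and 7; the successive quotients are the partial quotients a_0, a_1, ... (each step inverts the fractional part left over by the previous one):
  25 = 3*7 + 4, so a_0 = 3.
  7 = 1*4 + 3, so a_1 = 1.
  4 = 1*3 + 1, so a_2 = 1.
  3 = 3*1 + 0, so a_3 = 3.
The remainder reaches 0 after 4 divisions, so the expansion has 4 partial quotients, read off in order.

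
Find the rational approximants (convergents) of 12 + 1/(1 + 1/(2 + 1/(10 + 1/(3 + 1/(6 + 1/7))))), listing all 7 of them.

12/1, 13/1, 38/3, 393/31, 1217/96, 7695/607, 55082/4345

Using the convergent recurrence p_i = a_i*p_{i-1} + p_{i-2}, q_i = a_i*q_{i-1} + q_{i-2} with p_{-2}=0, p_{-1}=1, q_{-2}=1, q_{-1}=0:
  i=0: a_0=12, p_0 = 12*1 + 0 = 12, q_0 = 12*0 + 1 = 1.
  i=1: a_1=1, p_1 = 1*12 + 1 = 13, q_1 = 1*1 + 0 = 1.
  i=2: a_2=2, p_2 = 2*13 + 12 = 38, q_2 = 2*1 + 1 = 3.
  i=3: a_3=10, p_3 = 10*38 + 13 = 393, q_3 = 10*3 + 1 = 31.
  i=4: a_4=3, p_4 = 3*393 + 38 = 1217, q_4 = 3*31 + 3 = 96.
  i=5: a_5=6, p_5 = 6*1217 + 393 = 7695, q_5 = 6*96 + 31 = 607.
  i=6: a_6=7, p_6 = 7*7695 + 1217 = 55082, q_6 = 7*607 + 96 = 4345.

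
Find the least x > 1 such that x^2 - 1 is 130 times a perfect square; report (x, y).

(x, y) = (6499, 570)

First expand sqrt(130) as a continued fraction. With x_i = (sqrt(130) + m_i)/d_i and (m_0, d_0) = (0, 1): a_0 = floor(sqrt(130)) = 11, since 11^2 = 121 <= 130 < 144 = 12^2.
Iterate m_{i+1} = d_i*a_i - m_i, d_{i+1} = (130 - m_{i+1}^2)/d_i, a_{i+1} = floor((a_0 + m_{i+1})/d_{i+1}):
  m_1 = 1*11 - 0 = 11, d_1 = (130 - 11^2)/1 = 9/1 = 9, a_1 = floor((11 + 11)/9) = 2.
  m_2 = 9*2 - 11 = 7, d_2 = (130 - 7^2)/9 = 81/9 = 9, a_2 = floor((11 + 7)/9) = 2.
  m_3 = 9*2 - 7 = 11, d_3 = (130 - 11^2)/9 = 9/9 = 1, a_3 = floor((11 + 11)/1) = 22.
  m_4 = 1*22 - 11 = 11, d_4 = (130 - 11^2)/1 = 9/1 = 9: (m_4, d_4) = (m_1, d_1) = (11, 9), so from here the quotients repeat a_1, ..., a_3; the period length is 3.
So sqrt(130) = [11; (2, 2, 22)] with period length k = 3.
k is odd, so (p_{k-1}, q_{k-1}) only solves x^2 - 130y^2 = -1 and the fundamental solution of x^2 - 130y^2 = 1 is (p_{2k-1}, q_{2k-1}) = (p_5, q_5); compute convergents through index 5, running through the period twice.
Convergents (p_i = a_i*p_{i-1} + p_{i-2}, q_i = a_i*q_{i-1} + q_{i-2} with p_{-2}=0, p_{-1}=1, q_{-2}=1, q_{-1}=0):
  i=0: a_0=11, p_0 = 11*1 + 0 = 11, q_0 = 11*0 + 1 = 1.
  i=1: a_1=2, p_1 = 2*11 + 1 = 23, q_1 = 2*1 + 0 = 2.
  i=2: a_2=2, p_2 = 2*23 + 11 = 57, q_2 = 2*2 + 1 = 5.
  i=3: a_3=22, p_3 = 22*57 + 23 = 1277, q_3 = 22*5 + 2 = 112.
  i=4: a_4=2, p_4 = 2*1277 + 57 = 2611, q_4 = 2*112 + 5 = 229.
  i=5: a_5=2, p_5 = 2*2611 + 1277 = 6499, q_5 = 2*229 + 112 = 570.
Indeed p_2^2 - 130*q_2^2 = 3249 - 3250 = -1, not +1.
Check: 6499^2 - 130*570^2 = 42237001 - 42237000 = 1, so (x, y) = (6499, 570) solves the equation, and by the theorem it is the least positive solution.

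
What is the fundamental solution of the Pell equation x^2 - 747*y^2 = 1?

First expand sqrt(747) as a continued fraction. With x_i = (sqrt(747) + m_i)/d_i and (m_0, d_0) = (0, 1): a_0 = floor(sqrt(747)) = 27, since 27^2 = 729 <= 747 < 784 = 28^2.
Iterate m_{i+1} = d_i*a_i - m_i, d_{i+1} = (747 - m_{i+1}^2)/d_i, a_{i+1} = floor((a_0 + m_{i+1})/d_{i+1}):
  m_1 = 1*27 - 0 = 27, d_1 = (747 - 27^2)/1 = 18/1 = 18, a_1 = floor((27 + 27)/18) = 3.
  m_2 = 18*3 - 27 = 27, d_2 = (747 - 27^2)/18 = 18/18 = 1, a_2 = floor((27 + 27)/1) = 54.
  m_3 = 1*54 - 27 = 27, d_3 = (747 - 27^2)/1 = 18/1 = 18: (m_3, d_3) = (m_1, d_1) = (27, 18), so from here the quotients repeat a_1, a_2; the period length is 2.
So sqrt(747) = [27; (3, 54)] with period length k = 2.
k is even, so the fundamental solution of x^2 - 747y^2 = 1 is (p_{k-1}, q_{k-1}) = (p_1, q_1); compute convergents through index 1.
Convergents (p_i = a_i*p_{i-1} + p_{i-2}, q_i = a_i*q_{i-1} + q_{i-2} with p_{-2}=0, p_{-1}=1, q_{-2}=1, q_{-1}=0):
  i=0: a_0=27, p_0 = 27*1 + 0 = 27, q_0 = 27*0 + 1 = 1.
  i=1: a_1=3, p_1 = 3*27 + 1 = 82, q_1 = 3*1 + 0 = 3.
Check: 82^2 - 747*3^2 = 6724 - 6723 = 1, so (x, y) = (82, 3) solves the equation, and by the theorem it is the least positive solution.

(x, y) = (82, 3)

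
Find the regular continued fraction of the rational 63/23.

[2; 1, 2, 1, 5]

Run the Euclidean algorithm on 63 and 23; the successive quotients are the partial quotients a_0, a_1, ... (each step inverts the fractional part left over by the previous one):
  63 = 2*23 + 17, so a_0 = 2.
  23 = 1*17 + 6, so a_1 = 1.
  17 = 2*6 + 5, so a_2 = 2.
  6 = 1*5 + 1, so a_3 = 1.
  5 = 5*1 + 0, so a_4 = 5.
The remainder reaches 0 after 5 divisions, so the expansion has 5 partial quotients, read off in order.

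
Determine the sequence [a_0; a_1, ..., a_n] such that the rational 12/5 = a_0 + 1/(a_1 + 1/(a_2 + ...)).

[2; 2, 2]

Run the Euclidean algorithm on 12 and 5; the successive quotients are the partial quotients a_0, a_1, ... (each step inverts the fractional part left over by the previous one):
  12 = 2*5 + 2, so a_0 = 2.
  5 = 2*2 + 1, so a_1 = 2.
  2 = 2*1 + 0, so a_2 = 2.
The remainder reaches 0 after 3 divisions, so the expansion has 3 partial quotients, read off in order.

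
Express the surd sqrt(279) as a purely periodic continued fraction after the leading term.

Write x_i = (sqrt(279) + m_i)/d_i with (m_0, d_0) = (0, 1). a_0 = floor(sqrt(279)) = 16, since 16^2 = 256 <= 279 < 289 = 17^2.
Iterate m_{i+1} = d_i*a_i - m_i, d_{i+1} = (279 - m_{i+1}^2)/d_i, a_{i+1} = floor((a_0 + m_{i+1})/d_{i+1}):
  m_1 = 1*16 - 0 = 16, d_1 = (279 - 16^2)/1 = 23/1 = 23, a_1 = floor((16 + 16)/23) = 1.
  m_2 = 23*1 - 16 = 7, d_2 = (279 - 7^2)/23 = 230/23 = 10, a_2 = floor((16 + 7)/10) = 2.
  m_3 = 10*2 - 7 = 13, d_3 = (279 - 13^2)/10 = 110/10 = 11, a_3 = floor((16 + 13)/11) = 2.
  m_4 = 11*2 - 13 = 9, d_4 = (279 - 9^2)/11 = 198/11 = 18, a_4 = floor((16 + 9)/18) = 1.
  m_5 = 18*1 - 9 = 9, d_5 = (279 - 9^2)/18 = 198/18 = 11, a_5 = floor((16 + 9)/11) = 2.
  m_6 = 11*2 - 9 = 13, d_6 = (279 - 13^2)/11 = 110/11 = 10, a_6 = floor((16 + 13)/10) = 2.
  m_7 = 10*2 - 13 = 7, d_7 = (279 - 7^2)/10 = 230/10 = 23, a_7 = floor((16 + 7)/23) = 1.
  m_8 = 23*1 - 7 = 16, d_8 = (279 - 16^2)/23 = 23/23 = 1, a_8 = floor((16 + 16)/1) = 32.
  m_9 = 1*32 - 16 = 16, d_9 = (279 - 16^2)/1 = 23/1 = 23: (m_9, d_9) = (m_1, d_1) = (16, 23), so from here the quotients repeat a_1, ..., a_8; the period length is 8.
Hence the expansion of sqrt(279) is a_0 = 16 followed by the repeating block 1, 2, 2, 1, 2, 2, 1, 32 (period 8).

[16; (1, 2, 2, 1, 2, 2, 1, 32)]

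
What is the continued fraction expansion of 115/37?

[3; 9, 4]

Run the Euclidean algorithm on 115 and 37; the successive quotients are the partial quotients a_0, a_1, ... (each step inverts the fractional part left over by the previous one):
  115 = 3*37 + 4, so a_0 = 3.
  37 = 9*4 + 1, so a_1 = 9.
  4 = 4*1 + 0, so a_2 = 4.
The remainder reaches 0 after 3 divisions, so the expansion has 3 partial quotients, read off in order.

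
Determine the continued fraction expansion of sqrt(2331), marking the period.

[48; (3, 1, 1, 3, 3, 2, 3, 3, 1, 1, 3, 96)]

Write x_i = (sqrt(2331) + m_i)/d_i with (m_0, d_0) = (0, 1). a_0 = floor(sqrt(2331)) = 48, since 48^2 = 2304 <= 2331 < 2401 = 49^2.
Iterate m_{i+1} = d_i*a_i - m_i, d_{i+1} = (2331 - m_{i+1}^2)/d_i, a_{i+1} = floor((a_0 + m_{i+1})/d_{i+1}):
  m_1 = 1*48 - 0 = 48, d_1 = (2331 - 48^2)/1 = 27/1 = 27, a_1 = floor((48 + 48)/27) = 3.
  m_2 = 27*3 - 48 = 33, d_2 = (2331 - 33^2)/27 = 1242/27 = 46, a_2 = floor((48 + 33)/46) = 1.
  m_3 = 46*1 - 33 = 13, d_3 = (2331 - 13^2)/46 = 2162/46 = 47, a_3 = floor((48 + 13)/47) = 1.
  m_4 = 47*1 - 13 = 34, d_4 = (2331 - 34^2)/47 = 1175/47 = 25, a_4 = floor((48 + 34)/25) = 3.
  m_5 = 25*3 - 34 = 41, d_5 = (2331 - 41^2)/25 = 650/25 = 26, a_5 = floor((48 + 41)/26) = 3.
  m_6 = 26*3 - 41 = 37, d_6 = (2331 - 37^2)/26 = 962/26 = 37, a_6 = floor((48 + 37)/37) = 2.
  m_7 = 37*2 - 37 = 37, d_7 = (2331 - 37^2)/37 = 962/37 = 26, a_7 = floor((48 + 37)/26) = 3.
  m_8 = 26*3 - 37 = 41, d_8 = (2331 - 41^2)/26 = 650/26 = 25, a_8 = floor((48 + 41)/25) = 3.
  m_9 = 25*3 - 41 = 34, d_9 = (2331 - 34^2)/25 = 1175/25 = 47, a_9 = floor((48 + 34)/47) = 1.
  m_10 = 47*1 - 34 = 13, d_10 = (2331 - 13^2)/47 = 2162/47 = 46, a_10 = floor((48 + 13)/46) = 1.
  m_11 = 46*1 - 13 = 33, d_11 = (2331 - 33^2)/46 = 1242/46 = 27, a_11 = floor((48 + 33)/27) = 3.
  m_12 = 27*3 - 33 = 48, d_12 = (2331 - 48^2)/27 = 27/27 = 1, a_12 = floor((48 + 48)/1) = 96.
  m_13 = 1*96 - 48 = 48, d_13 = (2331 - 48^2)/1 = 27/1 = 27: (m_13, d_13) = (m_1, d_1) = (48, 27), so from here the quotients repeat a_1, ..., a_12; the period length is 12.
Hence the expansion of sqrt(2331) is a_0 = 48 followed by the repeating block 3, 1, 1, 3, 3, 2, 3, 3, 1, 1, 3, 96 (period 12).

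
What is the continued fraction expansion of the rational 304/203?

[1; 2, 101]

Run the Euclidean algorithm on 304 and 203; the successive quotients are the partial quotients a_0, a_1, ... (each step inverts the fractional part left over by the previous one):
  304 = 1*203 + 101, so a_0 = 1.
  203 = 2*101 + 1, so a_1 = 2.
  101 = 101*1 + 0, so a_2 = 101.
The remainder reaches 0 after 3 divisions, so the expansion has 3 partial quotients, read off in order.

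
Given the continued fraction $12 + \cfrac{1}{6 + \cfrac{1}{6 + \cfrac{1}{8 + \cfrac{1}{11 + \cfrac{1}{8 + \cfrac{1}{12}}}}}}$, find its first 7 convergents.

Using the convergent recurrence p_i = a_i*p_{i-1} + p_{i-2}, q_i = a_i*q_{i-1} + q_{i-2} with p_{-2}=0, p_{-1}=1, q_{-2}=1, q_{-1}=0:
  i=0: a_0=12, p_0 = 12*1 + 0 = 12, q_0 = 12*0 + 1 = 1.
  i=1: a_1=6, p_1 = 6*12 + 1 = 73, q_1 = 6*1 + 0 = 6.
  i=2: a_2=6, p_2 = 6*73 + 12 = 450, q_2 = 6*6 + 1 = 37.
  i=3: a_3=8, p_3 = 8*450 + 73 = 3673, q_3 = 8*37 + 6 = 302.
  i=4: a_4=11, p_4 = 11*3673 + 450 = 40853, q_4 = 11*302 + 37 = 3359.
  i=5: a_5=8, p_5 = 8*40853 + 3673 = 330497, q_5 = 8*3359 + 302 = 27174.
  i=6: a_6=12, p_6 = 12*330497 + 40853 = 4006817, q_6 = 12*27174 + 3359 = 329447.

12/1, 73/6, 450/37, 3673/302, 40853/3359, 330497/27174, 4006817/329447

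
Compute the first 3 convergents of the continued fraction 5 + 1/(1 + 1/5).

Using the convergent recurrence p_i = a_i*p_{i-1} + p_{i-2}, q_i = a_i*q_{i-1} + q_{i-2} with p_{-2}=0, p_{-1}=1, q_{-2}=1, q_{-1}=0:
  i=0: a_0=5, p_0 = 5*1 + 0 = 5, q_0 = 5*0 + 1 = 1.
  i=1: a_1=1, p_1 = 1*5 + 1 = 6, q_1 = 1*1 + 0 = 1.
  i=2: a_2=5, p_2 = 5*6 + 5 = 35, q_2 = 5*1 + 1 = 6.

5/1, 6/1, 35/6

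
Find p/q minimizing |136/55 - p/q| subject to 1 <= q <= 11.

27/11

Expand x = 136/55 as a continued fraction with the Euclidean algorithm:
  136 = 2*55 + 26, so a_0 = 2.
  55 = 2*26 + 3, so a_1 = 2.
  26 = 8*3 + 2, so a_2 = 8.
  3 = 1*2 + 1, so a_3 = 1.
  2 = 2*1 + 0, so a_4 = 2.
so x = [2; 2, 8, 1, 2].
Convergents (p_i = a_i*p_{i-1} + p_{i-2}, q_i = a_i*q_{i-1} + q_{i-2} with p_{-2}=0, p_{-1}=1, q_{-2}=1, q_{-1}=0), until the denominator exceeds 11:
  i=0: a_0=2, p_0 = 2*1 + 0 = 2, q_0 = 2*0 + 1 = 1.
  i=1: a_1=2, p_1 = 2*2 + 1 = 5, q_1 = 2*1 + 0 = 2.
  i=2: a_2=8, p_2 = 8*5 + 2 = 42, q_2 = 8*2 + 1 = 17.
q_2 = 17 > 11, so the last convergent with denominator <= 11 is p_1/q_1 = 5/2.
The closest fraction with denominator <= 11 is either p_1/q_1 or the intermediate fraction (k*p_1 + p_0)/(k*q_1 + q_0) with the largest k >= 1 whose denominator stays <= 11; these approach x as k grows, and every other convergent or intermediate fraction in range is farther away.
Largest k: floor((11 - q_0)/q_1) = floor((11 - 1)/2) = 5.
That gives (5*5 + 2)/(5*2 + 1) = 27/11.
Compare the errors: |x - 5/2| = |136*2 - 5*55|/(55*2) = 3/110, and |x - 27/11| = |136*11 - 27*55|/(55*11) = 11/605.
Cross-multiplying, 11*110 = 1210 < 1815 = 3*605, so 11/605 is smaller: the intermediate fraction 27/11 is closer to x than 5/2.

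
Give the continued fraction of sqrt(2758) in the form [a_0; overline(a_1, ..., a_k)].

Write x_i = (sqrt(2758) + m_i)/d_i with (m_0, d_0) = (0, 1). a_0 = floor(sqrt(2758)) = 52, since 52^2 = 2704 <= 2758 < 2809 = 53^2.
Iterate m_{i+1} = d_i*a_i - m_i, d_{i+1} = (2758 - m_{i+1}^2)/d_i, a_{i+1} = floor((a_0 + m_{i+1})/d_{i+1}):
  m_1 = 1*52 - 0 = 52, d_1 = (2758 - 52^2)/1 = 54/1 = 54, a_1 = floor((52 + 52)/54) = 1.
  m_2 = 54*1 - 52 = 2, d_2 = (2758 - 2^2)/54 = 2754/54 = 51, a_2 = floor((52 + 2)/51) = 1.
  m_3 = 51*1 - 2 = 49, d_3 = (2758 - 49^2)/51 = 357/51 = 7, a_3 = floor((52 + 49)/7) = 14.
  m_4 = 7*14 - 49 = 49, d_4 = (2758 - 49^2)/7 = 357/7 = 51, a_4 = floor((52 + 49)/51) = 1.
  m_5 = 51*1 - 49 = 2, d_5 = (2758 - 2^2)/51 = 2754/51 = 54, a_5 = floor((52 + 2)/54) = 1.
  m_6 = 54*1 - 2 = 52, d_6 = (2758 - 52^2)/54 = 54/54 = 1, a_6 = floor((52 + 52)/1) = 104.
  m_7 = 1*104 - 52 = 52, d_7 = (2758 - 52^2)/1 = 54/1 = 54: (m_7, d_7) = (m_1, d_1) = (52, 54), so from here the quotients repeat a_1, ..., a_6; the period length is 6.
Hence the expansion of sqrt(2758) is a_0 = 52 followed by the repeating block 1, 1, 14, 1, 1, 104 (period 6).

[52; overline(1, 1, 14, 1, 1, 104)]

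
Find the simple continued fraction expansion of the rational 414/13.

Run the Euclidean algorithm on 414 and 13; the successive quotients are the partial quotients a_0, a_1, ... (each step inverts the fractional part left over by the previous one):
  414 = 31*13 + 11, so a_0 = 31.
  13 = 1*11 + 2, so a_1 = 1.
  11 = 5*2 + 1, so a_2 = 5.
  2 = 2*1 + 0, so a_3 = 2.
The remainder reaches 0 after 4 divisions, so the expansion has 4 partial quotients, read off in order.

[31; 1, 5, 2]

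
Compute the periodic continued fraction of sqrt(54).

[7; (2, 1, 6, 1, 2, 14)]

Write x_i = (sqrt(54) + m_i)/d_i with (m_0, d_0) = (0, 1). a_0 = floor(sqrt(54)) = 7, since 7^2 = 49 <= 54 < 64 = 8^2.
Iterate m_{i+1} = d_i*a_i - m_i, d_{i+1} = (54 - m_{i+1}^2)/d_i, a_{i+1} = floor((a_0 + m_{i+1})/d_{i+1}):
  m_1 = 1*7 - 0 = 7, d_1 = (54 - 7^2)/1 = 5/1 = 5, a_1 = floor((7 + 7)/5) = 2.
  m_2 = 5*2 - 7 = 3, d_2 = (54 - 3^2)/5 = 45/5 = 9, a_2 = floor((7 + 3)/9) = 1.
  m_3 = 9*1 - 3 = 6, d_3 = (54 - 6^2)/9 = 18/9 = 2, a_3 = floor((7 + 6)/2) = 6.
  m_4 = 2*6 - 6 = 6, d_4 = (54 - 6^2)/2 = 18/2 = 9, a_4 = floor((7 + 6)/9) = 1.
  m_5 = 9*1 - 6 = 3, d_5 = (54 - 3^2)/9 = 45/9 = 5, a_5 = floor((7 + 3)/5) = 2.
  m_6 = 5*2 - 3 = 7, d_6 = (54 - 7^2)/5 = 5/5 = 1, a_6 = floor((7 + 7)/1) = 14.
  m_7 = 1*14 - 7 = 7, d_7 = (54 - 7^2)/1 = 5/1 = 5: (m_7, d_7) = (m_1, d_1) = (7, 5), so from here the quotients repeat a_1, ..., a_6; the period length is 6.
Hence the expansion of sqrt(54) is a_0 = 7 followed by the repeating block 2, 1, 6, 1, 2, 14 (period 6).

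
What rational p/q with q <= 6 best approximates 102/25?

4/1

Expand x = 102/25 as a continued fraction with the Euclidean algorithm:
  102 = 4*25 + 2, so a_0 = 4.
  25 = 12*2 + 1, so a_1 = 12.
  2 = 2*1 + 0, so a_2 = 2.
so x = [4; 12, 2].
Convergents (p_i = a_i*p_{i-1} + p_{i-2}, q_i = a_i*q_{i-1} + q_{i-2} with p_{-2}=0, p_{-1}=1, q_{-2}=1, q_{-1}=0), until the denominator exceeds 6:
  i=0: a_0=4, p_0 = 4*1 + 0 = 4, q_0 = 4*0 + 1 = 1.
  i=1: a_1=12, p_1 = 12*4 + 1 = 49, q_1 = 12*1 + 0 = 12.
q_1 = 12 > 6, so the last convergent with denominator <= 6 is p_0/q_0 = 4/1.
The closest fraction with denominator <= 6 is either p_0/q_0 or the intermediate fraction (k*p_0 + p_{-1})/(k*q_0 + q_{-1}) with the largest k >= 1 whose denominator stays <= 6; these approach x as k grows, and every other convergent or intermediate fraction in range is farther away.
Largest k: floor((6 - q_{-1})/q_0) = floor((6 - 0)/1) = 6 (using the seeds p_{-1} = 1, q_{-1} = 0).
That gives (6*4 + 1)/(6*1 + 0) = 25/6.
Compare the errors: |x - 4/1| = |102*1 - 4*25|/(25*1) = 2/25, and |x - 25/6| = |102*6 - 25*25|/(25*6) = 13/150.
Cross-multiplying, 2*150 = 300 < 325 = 13*25, so 2/25 is smaller: the convergent 4/1 is closer to x than 25/6.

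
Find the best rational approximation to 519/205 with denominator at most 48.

119/47

Expand x = 519/205 as a continued fraction with the Euclidean algorithm:
  519 = 2*205 + 109, so a_0 = 2.
  205 = 1*109 + 96, so a_1 = 1.
  109 = 1*96 + 13, so a_2 = 1.
  96 = 7*13 + 5, so a_3 = 7.
  13 = 2*5 + 3, so a_4 = 2.
  5 = 1*3 + 2, so a_5 = 1.
  3 = 1*2 + 1, so a_6 = 1.
  2 = 2*1 + 0, so a_7 = 2.
so x = [2; 1, 1, 7, 2, 1, 1, 2].
Convergents (p_i = a_i*p_{i-1} + p_{i-2}, q_i = a_i*q_{i-1} + q_{i-2} with p_{-2}=0, p_{-1}=1, q_{-2}=1, q_{-1}=0), until the denominator exceeds 48:
  i=0: a_0=2, p_0 = 2*1 + 0 = 2, q_0 = 2*0 + 1 = 1.
  i=1: a_1=1, p_1 = 1*2 + 1 = 3, q_1 = 1*1 + 0 = 1.
  i=2: a_2=1, p_2 = 1*3 + 2 = 5, q_2 = 1*1 + 1 = 2.
  i=3: a_3=7, p_3 = 7*5 + 3 = 38, q_3 = 7*2 + 1 = 15.
  i=4: a_4=2, p_4 = 2*38 + 5 = 81, q_4 = 2*15 + 2 = 32.
  i=5: a_5=1, p_5 = 1*81 + 38 = 119, q_5 = 1*32 + 15 = 47.
  i=6: a_6=1, p_6 = 1*119 + 81 = 200, q_6 = 1*47 + 32 = 79.
q_6 = 79 > 48, so the last convergent with denominator <= 48 is p_5/q_5 = 119/47.
The closest fraction with denominator <= 48 is either p_5/q_5 or the intermediate fraction (k*p_5 + p_4)/(k*q_5 + q_4) with the largest k >= 1 whose denominator stays <= 48; these approach x as k grows, and every other convergent or intermediate fraction in range is farther away.
Largest k: floor((48 - q_4)/q_5) = floor((48 - 32)/47) = 0.
Since k = 0, no intermediate fraction beyond p_5/q_5 has denominator <= 48, so the convergent 119/47 is the closest (its error is |519*47 - 119*205|/(205*47) = 2/9635).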